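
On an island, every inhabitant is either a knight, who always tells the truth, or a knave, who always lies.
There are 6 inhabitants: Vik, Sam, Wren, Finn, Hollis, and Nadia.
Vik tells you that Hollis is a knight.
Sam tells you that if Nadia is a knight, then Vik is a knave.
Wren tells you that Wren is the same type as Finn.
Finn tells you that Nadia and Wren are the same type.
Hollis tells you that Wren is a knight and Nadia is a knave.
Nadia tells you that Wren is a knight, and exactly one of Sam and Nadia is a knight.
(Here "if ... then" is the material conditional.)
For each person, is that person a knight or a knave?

Knights: Sam and Finn. Knaves: Vik, Wren, Hollis, and Nadia.

Vik is a knave, so "Hollis is a knight" must be False — and it is.
As a knight, Sam's statement "if Nadia is a knight, then Vik is a knave" should be True; it is.
As a knave, Wren's statement "Wren is the same type as Finn" should be False; it is.
Finn is a knight; "Nadia and Wren are the same type" is True, as required.
As a knave, Hollis's statement "Wren is a knight and Nadia is a knave" should be False; it is.
Nadia is a knave, and the claim "Wren is a knight, and exactly one of Sam and Nadia is a knight" is indeed False.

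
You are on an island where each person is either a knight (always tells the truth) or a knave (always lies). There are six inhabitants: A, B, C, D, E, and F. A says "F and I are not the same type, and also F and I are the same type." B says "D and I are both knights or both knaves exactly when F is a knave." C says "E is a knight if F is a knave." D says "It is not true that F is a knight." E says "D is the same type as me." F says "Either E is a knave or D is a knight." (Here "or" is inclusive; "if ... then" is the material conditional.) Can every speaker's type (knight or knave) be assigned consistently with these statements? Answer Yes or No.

No

Checking all 64 assignments, each has at least one speaker whose statement's truth value contradicts their type.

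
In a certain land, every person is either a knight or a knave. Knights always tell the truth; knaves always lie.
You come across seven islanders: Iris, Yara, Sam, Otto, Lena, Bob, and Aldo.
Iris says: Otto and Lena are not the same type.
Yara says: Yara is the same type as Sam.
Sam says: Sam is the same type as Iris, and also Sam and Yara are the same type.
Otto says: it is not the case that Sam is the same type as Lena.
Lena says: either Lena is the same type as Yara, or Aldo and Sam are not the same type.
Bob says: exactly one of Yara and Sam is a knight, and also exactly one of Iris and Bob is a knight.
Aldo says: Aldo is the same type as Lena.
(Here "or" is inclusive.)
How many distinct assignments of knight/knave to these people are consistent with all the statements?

Consistent assignments:
  Iris=knight, Yara=knight, Sam=knight, Otto=knave, Lena=knight, Bob=knave, Aldo=knight
  Iris=knight, Yara=knight, Sam=knight, Otto=knave, Lena=knight, Bob=knave, Aldo=knave

2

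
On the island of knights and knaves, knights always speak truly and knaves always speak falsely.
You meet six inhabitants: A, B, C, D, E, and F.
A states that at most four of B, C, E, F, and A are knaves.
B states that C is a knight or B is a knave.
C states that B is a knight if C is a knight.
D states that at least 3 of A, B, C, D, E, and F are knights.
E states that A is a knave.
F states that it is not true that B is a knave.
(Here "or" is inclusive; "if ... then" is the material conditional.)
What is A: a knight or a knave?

A is a knight.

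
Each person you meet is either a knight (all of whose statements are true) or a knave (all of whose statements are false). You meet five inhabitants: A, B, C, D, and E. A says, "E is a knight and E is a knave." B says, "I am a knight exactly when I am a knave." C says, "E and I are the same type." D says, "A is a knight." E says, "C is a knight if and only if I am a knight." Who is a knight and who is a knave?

A is a knave, B is a knave, C is a knight, D is a knave, and E is a knight.

Since A is a knave, "E is a knight and E is a knave" needs to be false, which holds.
Since B is a knave, "I am a knight exactly when I am a knave" needs to be false, which holds.
C is a knight, and the claim "E and I are the same type" is indeed True.
D is a knave, so "A is a knight" must be false — and it is.
E is a knight, so "C is a knight if and only if I am a knight" must be True — and it is.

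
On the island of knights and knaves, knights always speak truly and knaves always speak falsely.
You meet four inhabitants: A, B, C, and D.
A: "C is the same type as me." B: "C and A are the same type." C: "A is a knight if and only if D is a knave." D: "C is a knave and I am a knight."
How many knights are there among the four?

The unique consistent assignment is A=knight, B=knight, C=knight, D=knave.
That has 3 knights.

3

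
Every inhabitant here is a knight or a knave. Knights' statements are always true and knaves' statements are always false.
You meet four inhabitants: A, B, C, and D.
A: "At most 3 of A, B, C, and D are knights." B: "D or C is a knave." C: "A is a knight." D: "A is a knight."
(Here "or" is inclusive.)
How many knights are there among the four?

3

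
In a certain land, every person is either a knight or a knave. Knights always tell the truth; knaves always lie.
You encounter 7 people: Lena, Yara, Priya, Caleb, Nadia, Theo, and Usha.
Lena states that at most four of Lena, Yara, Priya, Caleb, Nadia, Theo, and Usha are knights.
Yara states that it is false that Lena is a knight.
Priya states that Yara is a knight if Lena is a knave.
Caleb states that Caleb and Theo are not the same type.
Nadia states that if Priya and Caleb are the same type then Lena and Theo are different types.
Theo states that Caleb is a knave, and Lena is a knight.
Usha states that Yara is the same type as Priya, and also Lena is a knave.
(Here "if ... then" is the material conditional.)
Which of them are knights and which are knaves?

As a knight, Lena's statement "at most four of Lena, Yara, Priya, Caleb, Nadia, Theo, and Usha are knights" should be true; it is.
As a knave, Yara's statement "it is false that Lena is a knight" should be false; it is.
Priya (knight): "Yara is a knight if Lena is a knave" — true. ✓
Caleb is a knight, and the claim "Caleb and Theo are not the same type" is indeed true.
Nadia (knight): "if Priya and Caleb are the same type then Lena and Theo are different types" — true. ✓
As a knave, Theo's statement "Caleb is a knave, and Lena is a knight" should be false; it is.
Usha is a knave; "Yara is the same type as Priya, and also Lena is a knave" is false, as required.

Knights: Lena, Priya, Caleb, and Nadia. Knaves: Yara, Theo, and Usha.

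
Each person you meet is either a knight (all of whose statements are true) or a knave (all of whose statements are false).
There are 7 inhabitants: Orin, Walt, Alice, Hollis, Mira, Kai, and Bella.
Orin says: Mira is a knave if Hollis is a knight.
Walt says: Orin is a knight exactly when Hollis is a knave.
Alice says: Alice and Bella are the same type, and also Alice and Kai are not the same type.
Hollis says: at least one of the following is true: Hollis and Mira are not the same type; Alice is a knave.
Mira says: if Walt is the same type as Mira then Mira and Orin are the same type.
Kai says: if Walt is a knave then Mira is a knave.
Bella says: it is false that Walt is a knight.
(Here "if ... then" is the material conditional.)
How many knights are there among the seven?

The unique consistent assignment is Orin=knight, Walt=knave, Alice=knave, Hollis=knight, Mira=knave, Kai=knight, Bella=knight.
That has 4 knights.

4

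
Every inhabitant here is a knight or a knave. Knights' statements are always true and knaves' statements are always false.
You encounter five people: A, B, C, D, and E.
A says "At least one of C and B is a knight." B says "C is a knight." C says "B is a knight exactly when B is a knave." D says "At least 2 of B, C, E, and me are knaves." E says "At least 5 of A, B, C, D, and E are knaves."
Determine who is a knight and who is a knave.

A is a knave; "at least one of C and B is a knight" is false, as required.
As a knave, B's statement "C is a knight" should be false; it is.
As a knave, C's statement "B is a knight exactly when B is a knave" should be false; it is.
D is a knight, and the claim "at least 2 of B, C, E, and me are knaves" is indeed True.
Since E is a knave, "at least 5 of A, B, C, D, and E are knaves" needs to be false, which holds.

Knights: D. Knaves: A, B, C, and E.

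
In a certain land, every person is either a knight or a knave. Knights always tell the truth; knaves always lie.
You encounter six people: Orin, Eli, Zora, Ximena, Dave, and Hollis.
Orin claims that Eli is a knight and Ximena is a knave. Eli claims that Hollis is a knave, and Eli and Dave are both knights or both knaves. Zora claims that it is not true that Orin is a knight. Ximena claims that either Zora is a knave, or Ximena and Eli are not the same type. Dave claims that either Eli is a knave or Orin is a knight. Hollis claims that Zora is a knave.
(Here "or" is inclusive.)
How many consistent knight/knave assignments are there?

2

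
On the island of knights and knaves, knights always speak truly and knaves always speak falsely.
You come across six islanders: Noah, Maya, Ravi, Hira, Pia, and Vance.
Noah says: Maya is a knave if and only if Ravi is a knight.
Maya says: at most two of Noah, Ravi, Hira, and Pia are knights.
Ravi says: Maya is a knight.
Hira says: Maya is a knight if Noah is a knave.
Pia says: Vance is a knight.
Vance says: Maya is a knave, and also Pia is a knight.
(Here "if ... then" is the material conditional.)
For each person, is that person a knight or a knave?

Noah is a knave, and the claim "Maya is a knave if and only if Ravi is a knight" is indeed false.
Maya is a knight; "at most two of Noah, Ravi, Hira, and Pia are knights" is true, as required.
Ravi is a knight, and the claim "Maya is a knight" is indeed true.
Hira is a knight; "Maya is a knight if Noah is a knave" is true, as required.
Pia is a knave; "Vance is a knight" is false, as required.
Vance is a knave, so "Maya is a knave, and also Pia is a knight" must be false — and it is.

Noah is a knave, Maya is a knight, Ravi is a knight, Hira is a knight, Pia is a knave, and Vance is a knave.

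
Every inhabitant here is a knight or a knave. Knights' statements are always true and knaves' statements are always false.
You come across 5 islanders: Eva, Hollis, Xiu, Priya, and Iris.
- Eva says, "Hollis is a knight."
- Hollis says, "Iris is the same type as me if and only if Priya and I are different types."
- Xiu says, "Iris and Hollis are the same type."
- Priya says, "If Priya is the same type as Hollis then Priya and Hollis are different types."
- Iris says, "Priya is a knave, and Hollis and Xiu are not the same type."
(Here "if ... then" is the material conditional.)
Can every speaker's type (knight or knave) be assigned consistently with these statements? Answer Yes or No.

No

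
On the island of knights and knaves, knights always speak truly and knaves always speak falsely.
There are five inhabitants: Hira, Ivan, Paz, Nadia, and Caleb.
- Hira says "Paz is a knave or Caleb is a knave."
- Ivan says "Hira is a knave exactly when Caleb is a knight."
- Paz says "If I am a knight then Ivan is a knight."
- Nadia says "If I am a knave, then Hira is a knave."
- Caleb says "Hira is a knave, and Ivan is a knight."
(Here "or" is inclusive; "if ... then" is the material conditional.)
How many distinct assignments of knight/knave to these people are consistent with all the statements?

3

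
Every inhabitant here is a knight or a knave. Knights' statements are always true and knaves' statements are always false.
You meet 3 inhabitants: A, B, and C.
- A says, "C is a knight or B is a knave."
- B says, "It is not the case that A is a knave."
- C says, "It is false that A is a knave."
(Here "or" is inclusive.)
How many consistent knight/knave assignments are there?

1

Consistent assignments:
  A=knight, B=knight, C=knight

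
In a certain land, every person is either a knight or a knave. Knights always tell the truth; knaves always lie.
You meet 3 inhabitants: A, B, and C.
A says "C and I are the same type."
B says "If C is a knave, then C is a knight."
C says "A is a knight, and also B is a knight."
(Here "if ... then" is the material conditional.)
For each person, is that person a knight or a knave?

Knights: A, B, and C. Knaves: none.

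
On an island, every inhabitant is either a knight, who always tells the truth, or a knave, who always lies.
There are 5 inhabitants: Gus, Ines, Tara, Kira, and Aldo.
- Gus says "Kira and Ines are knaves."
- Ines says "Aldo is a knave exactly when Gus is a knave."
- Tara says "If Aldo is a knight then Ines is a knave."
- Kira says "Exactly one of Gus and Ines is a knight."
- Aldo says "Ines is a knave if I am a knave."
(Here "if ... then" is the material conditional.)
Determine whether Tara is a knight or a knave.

Tara is a knight.

Consistent assignments: {Gus=knave, Ines=knight, Tara=knight, Kira=knight, Aldo=knave}
In every consistent assignment, Tara is a knight.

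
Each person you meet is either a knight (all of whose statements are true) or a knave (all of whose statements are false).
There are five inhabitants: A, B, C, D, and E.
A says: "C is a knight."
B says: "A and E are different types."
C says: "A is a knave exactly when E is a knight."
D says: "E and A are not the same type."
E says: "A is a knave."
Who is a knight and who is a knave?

Suppose A is a knave. Then A's statement "C is a knight" would have to be false. Checking the 16 ways to assign the others, none is consistent with every speaker.
(For instance, with B=knight, C=knight, D=knight, E=knave, A's claim "C is a knight" comes out true where it would need to be false.)
So A must be a knight, making "C is a knight" true. Taking A=knight, B=knight, C=knight, D=knight, E=knave, each remaining statement checks out:
  B (knight): "A and E are different types" — true. ✓
  C (knight): "A is a knave exactly when E is a knight" — true. ✓
  D (knight): "E and A are not the same type" — true. ✓
  E (knave): "A is a knave" — false. ✓
This is the unique consistent assignment.

Knights: A, B, C, and D. Knaves: E.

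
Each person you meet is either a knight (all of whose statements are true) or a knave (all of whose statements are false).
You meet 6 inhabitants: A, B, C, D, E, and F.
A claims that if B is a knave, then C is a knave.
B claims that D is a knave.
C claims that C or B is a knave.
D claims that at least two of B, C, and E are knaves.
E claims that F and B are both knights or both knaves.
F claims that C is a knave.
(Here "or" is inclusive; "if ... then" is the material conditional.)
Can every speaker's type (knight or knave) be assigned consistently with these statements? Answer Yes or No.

No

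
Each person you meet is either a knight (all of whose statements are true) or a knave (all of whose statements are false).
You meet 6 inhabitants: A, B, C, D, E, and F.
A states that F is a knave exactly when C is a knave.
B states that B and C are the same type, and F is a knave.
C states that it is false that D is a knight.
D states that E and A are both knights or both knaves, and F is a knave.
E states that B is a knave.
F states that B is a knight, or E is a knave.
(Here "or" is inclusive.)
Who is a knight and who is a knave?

A is a knave, so "F is a knave exactly when C is a knave" must be false — and it is.
B is a knave; "B and C are the same type, and F is a knave" is false, as required.
C is a knight; "it is false that D is a knight" is true, as required.
D is a knave, so "E and A are both knights or both knaves, and F is a knave" must be false — and it is.
E (knight): "B is a knave" — true. ✓
As a knave, F's statement "B is a knight, or E is a knave" should be false; it is.

Knights: C and E. Knaves: A, B, D, and F.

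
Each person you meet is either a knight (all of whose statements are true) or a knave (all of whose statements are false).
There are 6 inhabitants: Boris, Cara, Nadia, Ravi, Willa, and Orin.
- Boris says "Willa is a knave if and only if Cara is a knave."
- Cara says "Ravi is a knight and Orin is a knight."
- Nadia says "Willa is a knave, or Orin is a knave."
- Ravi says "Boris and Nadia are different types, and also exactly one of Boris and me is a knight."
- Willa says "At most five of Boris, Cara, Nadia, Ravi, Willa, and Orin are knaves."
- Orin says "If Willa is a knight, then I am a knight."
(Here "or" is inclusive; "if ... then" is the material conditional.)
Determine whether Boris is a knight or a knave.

Boris is a knave.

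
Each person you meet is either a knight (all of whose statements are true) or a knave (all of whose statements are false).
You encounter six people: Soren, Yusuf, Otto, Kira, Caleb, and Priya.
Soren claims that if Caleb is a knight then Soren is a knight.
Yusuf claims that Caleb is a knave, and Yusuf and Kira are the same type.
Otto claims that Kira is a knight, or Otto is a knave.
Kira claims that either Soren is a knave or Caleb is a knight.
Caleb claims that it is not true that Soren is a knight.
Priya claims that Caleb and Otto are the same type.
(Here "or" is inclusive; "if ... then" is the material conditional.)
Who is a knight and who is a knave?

Soren is a knave, Yusuf is a knave, Otto is a knight, Kira is a knight, Caleb is a knight, and Priya is a knight.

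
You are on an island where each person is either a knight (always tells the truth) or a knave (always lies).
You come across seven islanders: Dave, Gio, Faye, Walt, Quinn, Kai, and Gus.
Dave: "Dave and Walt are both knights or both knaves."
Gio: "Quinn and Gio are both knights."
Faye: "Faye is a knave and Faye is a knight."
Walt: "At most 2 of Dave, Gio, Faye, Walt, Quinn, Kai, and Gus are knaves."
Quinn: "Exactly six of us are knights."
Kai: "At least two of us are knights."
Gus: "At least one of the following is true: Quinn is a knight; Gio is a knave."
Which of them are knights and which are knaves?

Dave is a knight, Gio is a knight, Faye is a knave, Walt is a knight, Quinn is a knight, Kai is a knight, and Gus is a knight.

Dave is a knight, so "Dave and Walt are both knights or both knaves" must be True — and it is.
Gio (knight): "Quinn and Gio are both knights" — True. ✓
Faye is a knave; "Faye is a knave and Faye is a knight" is false, as required.
Walt is a knight, so "at most 2 of Dave, Gio, Faye, Walt, Quinn, Kai, and Gus are knaves" must be True — and it is.
As a knight, Quinn's statement "exactly six of us are knights" should be True; it is.
Kai is a knight, so "at least two of us are knights" must be True — and it is.
Gus is a knight; "at least one of the following is true: Quinn is a knight; Gio is a knave" is True, as required.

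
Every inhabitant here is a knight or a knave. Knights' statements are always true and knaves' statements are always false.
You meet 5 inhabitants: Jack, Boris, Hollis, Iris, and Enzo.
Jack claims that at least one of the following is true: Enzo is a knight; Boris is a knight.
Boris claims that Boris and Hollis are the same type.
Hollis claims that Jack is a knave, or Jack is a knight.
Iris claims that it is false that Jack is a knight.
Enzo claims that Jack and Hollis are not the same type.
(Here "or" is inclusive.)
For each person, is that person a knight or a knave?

Jack is a knight, Boris is a knight, Hollis is a knight, Iris is a knave, and Enzo is a knave.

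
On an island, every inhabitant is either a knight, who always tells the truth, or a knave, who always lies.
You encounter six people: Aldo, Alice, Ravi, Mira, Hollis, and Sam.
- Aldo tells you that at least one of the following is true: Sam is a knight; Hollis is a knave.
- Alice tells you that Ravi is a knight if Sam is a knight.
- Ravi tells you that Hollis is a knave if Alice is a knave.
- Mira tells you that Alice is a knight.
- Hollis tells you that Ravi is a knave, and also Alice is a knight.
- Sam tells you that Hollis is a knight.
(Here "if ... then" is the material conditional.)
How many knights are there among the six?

The unique consistent assignment is Aldo=knight, Alice=knight, Ravi=knight, Mira=knight, Hollis=knave, Sam=knave.
That has 4 knights.

4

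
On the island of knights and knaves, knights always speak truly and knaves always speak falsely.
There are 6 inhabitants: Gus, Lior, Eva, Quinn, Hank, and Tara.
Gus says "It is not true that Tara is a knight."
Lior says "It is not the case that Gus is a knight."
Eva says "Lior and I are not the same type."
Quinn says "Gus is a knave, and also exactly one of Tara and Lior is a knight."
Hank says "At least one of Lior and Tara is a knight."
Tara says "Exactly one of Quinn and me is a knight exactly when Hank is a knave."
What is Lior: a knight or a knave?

Lior is a knave.

Consistent assignments: {Gus=knight, Lior=knave, Eva=knight, Quinn=knave, Hank=knave, Tara=knave}; {Gus=knight, Lior=knave, Eva=knave, Quinn=knave, Hank=knave, Tara=knave}
In every consistent assignment, Lior is a knave.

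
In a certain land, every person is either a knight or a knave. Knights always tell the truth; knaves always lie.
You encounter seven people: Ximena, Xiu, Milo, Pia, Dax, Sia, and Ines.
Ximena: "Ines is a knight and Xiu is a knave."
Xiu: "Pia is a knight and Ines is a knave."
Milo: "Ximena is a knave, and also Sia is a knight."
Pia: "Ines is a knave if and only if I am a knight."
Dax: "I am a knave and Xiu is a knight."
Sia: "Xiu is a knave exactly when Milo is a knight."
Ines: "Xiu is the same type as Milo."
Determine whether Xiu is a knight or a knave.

Xiu is a knave.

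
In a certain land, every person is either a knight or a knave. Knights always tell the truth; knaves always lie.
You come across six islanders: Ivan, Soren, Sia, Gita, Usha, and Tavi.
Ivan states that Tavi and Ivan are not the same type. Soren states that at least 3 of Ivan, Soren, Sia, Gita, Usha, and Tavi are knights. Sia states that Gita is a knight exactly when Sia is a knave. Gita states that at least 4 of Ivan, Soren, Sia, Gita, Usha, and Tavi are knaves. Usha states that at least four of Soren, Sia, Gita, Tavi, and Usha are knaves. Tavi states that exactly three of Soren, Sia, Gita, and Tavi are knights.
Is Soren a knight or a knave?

Soren is a knight.

Consistent assignments: {Ivan=knight, Soren=knight, Sia=knight, Gita=knave, Usha=knave, Tavi=knave}
In every consistent assignment, Soren is a knight.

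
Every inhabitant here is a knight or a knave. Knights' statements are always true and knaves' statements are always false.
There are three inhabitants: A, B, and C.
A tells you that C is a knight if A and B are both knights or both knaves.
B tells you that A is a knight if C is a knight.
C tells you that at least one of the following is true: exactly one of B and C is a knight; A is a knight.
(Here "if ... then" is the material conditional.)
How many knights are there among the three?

3

The unique consistent assignment is A=knight, B=knight, C=knight.
That has 3 knights.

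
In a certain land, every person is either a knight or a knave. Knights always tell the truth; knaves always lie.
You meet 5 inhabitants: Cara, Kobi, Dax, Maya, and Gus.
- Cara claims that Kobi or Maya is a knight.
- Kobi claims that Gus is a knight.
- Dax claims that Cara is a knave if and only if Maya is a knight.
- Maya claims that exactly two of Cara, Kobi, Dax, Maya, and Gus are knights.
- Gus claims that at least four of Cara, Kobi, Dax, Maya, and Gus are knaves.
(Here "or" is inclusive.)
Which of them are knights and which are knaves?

Cara is a knight, Kobi is a knave, Dax is a knave, Maya is a knight, and Gus is a knave.

Cara is a knight, so "Kobi or Maya is a knight" must be True — and it is.
Kobi is a knave, and the claim "Gus is a knight" is indeed false.
Since Dax is a knave, "Cara is a knave if and only if Maya is a knight" needs to be false, which holds.
Maya is a knight, so "exactly two of Cara, Kobi, Dax, Maya, and Gus are knights" must be True — and it is.
Gus is a knave, so "at least four of Cara, Kobi, Dax, Maya, and Gus are knaves" must be false — and it is.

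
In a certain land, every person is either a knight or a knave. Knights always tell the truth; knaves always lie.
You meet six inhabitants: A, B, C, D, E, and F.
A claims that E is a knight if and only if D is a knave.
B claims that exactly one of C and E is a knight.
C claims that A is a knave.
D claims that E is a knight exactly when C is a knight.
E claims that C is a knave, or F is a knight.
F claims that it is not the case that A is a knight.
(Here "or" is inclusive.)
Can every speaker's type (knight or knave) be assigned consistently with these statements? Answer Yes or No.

Yes

One consistent assignment: A=knight, B=knight, C=knave, D=knave, E=knight, F=knave.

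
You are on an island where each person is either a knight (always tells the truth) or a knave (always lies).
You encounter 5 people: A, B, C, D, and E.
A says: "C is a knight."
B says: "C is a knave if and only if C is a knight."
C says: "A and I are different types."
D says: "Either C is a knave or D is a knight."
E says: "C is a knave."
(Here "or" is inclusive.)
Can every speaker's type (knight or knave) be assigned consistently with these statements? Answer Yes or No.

Yes

One consistent assignment: A=knave, B=knave, C=knave, D=knight, E=knight.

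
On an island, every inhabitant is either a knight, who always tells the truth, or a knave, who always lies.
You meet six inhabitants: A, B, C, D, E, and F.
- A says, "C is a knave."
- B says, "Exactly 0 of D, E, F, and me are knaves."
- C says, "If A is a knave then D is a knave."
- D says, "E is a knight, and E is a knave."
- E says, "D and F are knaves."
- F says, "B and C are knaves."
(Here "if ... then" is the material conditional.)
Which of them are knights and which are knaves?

A is a knave, and the claim "C is a knave" is indeed false.
B (knave): "exactly 0 of D, E, F, and me are knaves" — false. ✓
C is a knight, and the claim "if A is a knave then D is a knave" is indeed True.
D is a knave, so "E is a knight, and E is a knave" must be false — and it is.
E is a knight, so "D and F are knaves" must be True — and it is.
Since F is a knave, "B and C are knaves" needs to be false, which holds.

A is a knave, B is a knave, C is a knight, D is a knave, E is a knight, and F is a knave.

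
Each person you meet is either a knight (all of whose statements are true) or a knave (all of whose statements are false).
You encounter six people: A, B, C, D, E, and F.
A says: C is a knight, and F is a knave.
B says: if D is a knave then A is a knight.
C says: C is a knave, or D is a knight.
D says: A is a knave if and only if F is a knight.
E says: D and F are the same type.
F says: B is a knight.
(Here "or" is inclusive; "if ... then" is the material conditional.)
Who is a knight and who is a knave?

Knights: B, C, D, E, and F. Knaves: A.

A (knave): "C is a knight, and F is a knave" — false. ✓
Since B is a knight, "if D is a knave then A is a knight" needs to be true, which holds.
C is a knight, and the claim "C is a knave, or D is a knight" is indeed true.
D (knight): "A is a knave if and only if F is a knight" — true. ✓
Since E is a knight, "D and F are the same type" needs to be true, which holds.
F is a knight, so "B is a knight" must be true — and it is.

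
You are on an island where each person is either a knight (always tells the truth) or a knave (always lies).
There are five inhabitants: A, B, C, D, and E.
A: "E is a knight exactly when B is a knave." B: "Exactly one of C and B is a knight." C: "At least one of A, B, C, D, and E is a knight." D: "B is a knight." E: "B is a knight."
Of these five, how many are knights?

0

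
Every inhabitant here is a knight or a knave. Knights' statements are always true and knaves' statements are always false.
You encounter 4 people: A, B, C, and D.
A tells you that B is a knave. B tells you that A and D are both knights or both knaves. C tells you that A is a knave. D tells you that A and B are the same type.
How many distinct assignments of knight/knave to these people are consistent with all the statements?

2

Consistent assignments:
  A=knight, B=knave, C=knave, D=knave
  A=knave, B=knight, C=knight, D=knave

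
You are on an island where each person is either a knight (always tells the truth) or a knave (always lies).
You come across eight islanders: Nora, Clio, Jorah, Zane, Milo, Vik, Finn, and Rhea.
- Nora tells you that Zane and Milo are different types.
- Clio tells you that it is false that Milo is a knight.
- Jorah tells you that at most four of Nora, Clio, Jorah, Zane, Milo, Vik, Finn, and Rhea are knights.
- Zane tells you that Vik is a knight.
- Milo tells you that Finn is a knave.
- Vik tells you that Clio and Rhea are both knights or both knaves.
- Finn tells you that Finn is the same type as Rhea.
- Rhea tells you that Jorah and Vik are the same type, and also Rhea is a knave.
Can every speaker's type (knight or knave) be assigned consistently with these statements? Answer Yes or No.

No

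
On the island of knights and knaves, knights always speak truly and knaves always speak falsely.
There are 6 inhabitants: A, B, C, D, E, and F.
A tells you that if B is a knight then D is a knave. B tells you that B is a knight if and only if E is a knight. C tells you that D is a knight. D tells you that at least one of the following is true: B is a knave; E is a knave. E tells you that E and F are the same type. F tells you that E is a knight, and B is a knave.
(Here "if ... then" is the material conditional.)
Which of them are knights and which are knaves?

A is a knight, B is a knave, C is a knight, D is a knight, E is a knight, and F is a knight.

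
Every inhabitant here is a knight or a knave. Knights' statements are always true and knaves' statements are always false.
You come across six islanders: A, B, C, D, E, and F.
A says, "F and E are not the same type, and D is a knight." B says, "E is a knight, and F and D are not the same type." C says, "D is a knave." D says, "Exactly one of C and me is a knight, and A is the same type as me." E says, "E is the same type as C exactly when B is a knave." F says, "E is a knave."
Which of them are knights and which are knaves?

As a knight, A's statement "F and E are not the same type, and D is a knight" should be true; it is.
Since B is a knight, "E is a knight, and F and D are not the same type" needs to be true, which holds.
As a knave, C's statement "D is a knave" should be false; it is.
D is a knight, so "exactly one of C and me is a knight, and A is the same type as me" must be true — and it is.
As a knight, E's statement "E is the same type as C exactly when B is a knave" should be true; it is.
F is a knave, and the claim "E is a knave" is indeed false.

A is a knight, B is a knight, C is a knave, D is a knight, E is a knight, and F is a knave.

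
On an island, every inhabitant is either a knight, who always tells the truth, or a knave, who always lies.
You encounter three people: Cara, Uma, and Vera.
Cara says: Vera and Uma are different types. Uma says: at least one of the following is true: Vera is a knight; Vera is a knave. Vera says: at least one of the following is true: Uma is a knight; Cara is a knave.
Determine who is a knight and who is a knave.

Cara is a knave; "Vera and Uma are different types" is False, as required.
Uma is a knight, and the claim "at least one of the following is true: Vera is a knight; Vera is a knave" is indeed True.
Vera is a knight, so "at least one of the following is true: Uma is a knight; Cara is a knave" must be True — and it is.

Cara is a knave, Uma is a knight, and Vera is a knight.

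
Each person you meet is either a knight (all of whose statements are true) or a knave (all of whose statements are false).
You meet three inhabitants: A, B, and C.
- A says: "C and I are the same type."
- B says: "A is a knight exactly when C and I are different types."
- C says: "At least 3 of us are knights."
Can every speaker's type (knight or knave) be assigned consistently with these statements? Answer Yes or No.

No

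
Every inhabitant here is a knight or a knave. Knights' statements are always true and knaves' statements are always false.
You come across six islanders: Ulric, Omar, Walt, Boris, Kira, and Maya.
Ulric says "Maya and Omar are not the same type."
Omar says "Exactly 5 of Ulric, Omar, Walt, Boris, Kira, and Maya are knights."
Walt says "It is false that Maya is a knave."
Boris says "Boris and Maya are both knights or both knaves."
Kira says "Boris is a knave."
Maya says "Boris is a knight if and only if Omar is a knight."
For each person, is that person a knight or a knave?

Ulric is a knight, Omar is a knave, Walt is a knight, Boris is a knave, Kira is a knight, and Maya is a knight.

Ulric is a knight, and the claim "Maya and Omar are not the same type" is indeed True.
Omar (knave): "exactly 5 of Ulric, Omar, Walt, Boris, Kira, and Maya are knights" — false. ✓
Since Walt is a knight, "it is false that Maya is a knave" needs to be True, which holds.
As a knave, Boris's statement "Boris and Maya are both knights or both knaves" should be false; it is.
Kira is a knight; "Boris is a knave" is True, as required.
As a knight, Maya's statement "Boris is a knight if and only if Omar is a knight" should be True; it is.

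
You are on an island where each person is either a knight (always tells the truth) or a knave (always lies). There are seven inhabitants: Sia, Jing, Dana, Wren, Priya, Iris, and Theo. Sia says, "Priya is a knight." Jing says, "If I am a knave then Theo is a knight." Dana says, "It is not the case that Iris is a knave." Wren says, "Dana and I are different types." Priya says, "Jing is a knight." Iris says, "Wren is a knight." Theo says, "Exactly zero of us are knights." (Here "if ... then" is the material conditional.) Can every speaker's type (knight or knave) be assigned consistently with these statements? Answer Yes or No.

Yes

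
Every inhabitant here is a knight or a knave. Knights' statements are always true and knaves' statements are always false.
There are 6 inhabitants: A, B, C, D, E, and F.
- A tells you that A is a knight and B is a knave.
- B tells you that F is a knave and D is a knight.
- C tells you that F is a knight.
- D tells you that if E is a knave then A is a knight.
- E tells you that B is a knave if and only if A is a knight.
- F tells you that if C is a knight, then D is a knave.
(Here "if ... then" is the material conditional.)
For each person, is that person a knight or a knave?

Knights: C and F. Knaves: A, B, D, and E.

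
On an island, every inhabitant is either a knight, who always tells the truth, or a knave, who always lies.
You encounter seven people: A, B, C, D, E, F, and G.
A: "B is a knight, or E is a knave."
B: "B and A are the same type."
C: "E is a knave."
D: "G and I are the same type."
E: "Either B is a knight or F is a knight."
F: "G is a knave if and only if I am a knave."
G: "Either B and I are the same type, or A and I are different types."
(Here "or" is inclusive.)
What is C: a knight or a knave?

C is a knave.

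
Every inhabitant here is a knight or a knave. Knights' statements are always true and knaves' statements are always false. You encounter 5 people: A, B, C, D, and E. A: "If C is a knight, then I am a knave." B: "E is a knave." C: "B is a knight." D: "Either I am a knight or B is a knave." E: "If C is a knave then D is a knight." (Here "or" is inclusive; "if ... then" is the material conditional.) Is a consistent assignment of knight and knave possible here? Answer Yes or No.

Yes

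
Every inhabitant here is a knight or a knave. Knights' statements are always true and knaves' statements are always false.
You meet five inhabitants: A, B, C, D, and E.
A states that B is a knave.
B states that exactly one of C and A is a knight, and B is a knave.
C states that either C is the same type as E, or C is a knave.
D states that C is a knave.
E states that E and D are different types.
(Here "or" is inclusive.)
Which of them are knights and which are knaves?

A is a knight, B is a knave, C is a knight, D is a knave, and E is a knight.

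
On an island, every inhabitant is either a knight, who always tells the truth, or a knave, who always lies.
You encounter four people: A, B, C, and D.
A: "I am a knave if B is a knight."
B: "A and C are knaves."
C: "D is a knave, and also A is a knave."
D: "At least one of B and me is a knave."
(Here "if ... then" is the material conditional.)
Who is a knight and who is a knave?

Knights: A and D. Knaves: B and C.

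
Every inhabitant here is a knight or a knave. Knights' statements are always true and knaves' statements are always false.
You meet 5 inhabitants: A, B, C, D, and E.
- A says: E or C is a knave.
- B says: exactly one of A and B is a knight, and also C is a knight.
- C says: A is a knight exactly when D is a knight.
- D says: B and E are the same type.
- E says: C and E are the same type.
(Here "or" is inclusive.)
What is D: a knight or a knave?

D is a knave.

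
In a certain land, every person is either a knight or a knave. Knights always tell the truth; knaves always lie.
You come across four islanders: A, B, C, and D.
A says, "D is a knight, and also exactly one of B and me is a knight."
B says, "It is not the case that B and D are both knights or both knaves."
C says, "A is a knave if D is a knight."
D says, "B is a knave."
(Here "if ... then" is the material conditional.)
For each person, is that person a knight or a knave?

A is a knave, so "D is a knight, and also exactly one of B and me is a knight" must be False — and it is.
As a knight, B's statement "it is not the case that B and D are both knights or both knaves" should be true; it is.
C is a knight, so "A is a knave if D is a knight" must be true — and it is.
As a knave, D's statement "B is a knave" should be False; it is.

A is a knave, B is a knight, C is a knight, and D is a knave.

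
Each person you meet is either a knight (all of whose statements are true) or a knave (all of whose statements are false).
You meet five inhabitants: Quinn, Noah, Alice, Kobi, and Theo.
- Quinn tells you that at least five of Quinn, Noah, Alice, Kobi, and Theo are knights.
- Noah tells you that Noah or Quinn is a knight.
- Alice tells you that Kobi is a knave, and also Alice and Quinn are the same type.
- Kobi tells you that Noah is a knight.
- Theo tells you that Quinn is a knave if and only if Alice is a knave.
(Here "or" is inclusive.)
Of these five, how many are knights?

3

The unique consistent assignment is Quinn=knave, Noah=knight, Alice=knave, Kobi=knight, Theo=knight.
That has 3 knights.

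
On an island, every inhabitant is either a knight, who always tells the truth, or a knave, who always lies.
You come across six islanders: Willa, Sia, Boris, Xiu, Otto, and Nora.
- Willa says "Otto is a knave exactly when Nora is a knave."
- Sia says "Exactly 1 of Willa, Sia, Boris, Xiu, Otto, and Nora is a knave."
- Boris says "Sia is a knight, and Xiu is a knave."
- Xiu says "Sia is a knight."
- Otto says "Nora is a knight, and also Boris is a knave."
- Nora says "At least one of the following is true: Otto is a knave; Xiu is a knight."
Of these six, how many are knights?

The unique consistent assignment is Willa=knight, Sia=knight, Boris=knave, Xiu=knight, Otto=knight, Nora=knight.
That has 5 knights.

5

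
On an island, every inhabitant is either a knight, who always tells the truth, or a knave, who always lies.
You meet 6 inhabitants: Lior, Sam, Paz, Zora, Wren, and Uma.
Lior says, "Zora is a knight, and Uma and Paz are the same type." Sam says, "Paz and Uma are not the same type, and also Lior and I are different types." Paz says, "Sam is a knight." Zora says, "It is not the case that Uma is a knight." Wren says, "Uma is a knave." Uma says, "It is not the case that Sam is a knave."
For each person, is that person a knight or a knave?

Lior is a knight, Sam is a knave, Paz is a knave, Zora is a knight, Wren is a knight, and Uma is a knave.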